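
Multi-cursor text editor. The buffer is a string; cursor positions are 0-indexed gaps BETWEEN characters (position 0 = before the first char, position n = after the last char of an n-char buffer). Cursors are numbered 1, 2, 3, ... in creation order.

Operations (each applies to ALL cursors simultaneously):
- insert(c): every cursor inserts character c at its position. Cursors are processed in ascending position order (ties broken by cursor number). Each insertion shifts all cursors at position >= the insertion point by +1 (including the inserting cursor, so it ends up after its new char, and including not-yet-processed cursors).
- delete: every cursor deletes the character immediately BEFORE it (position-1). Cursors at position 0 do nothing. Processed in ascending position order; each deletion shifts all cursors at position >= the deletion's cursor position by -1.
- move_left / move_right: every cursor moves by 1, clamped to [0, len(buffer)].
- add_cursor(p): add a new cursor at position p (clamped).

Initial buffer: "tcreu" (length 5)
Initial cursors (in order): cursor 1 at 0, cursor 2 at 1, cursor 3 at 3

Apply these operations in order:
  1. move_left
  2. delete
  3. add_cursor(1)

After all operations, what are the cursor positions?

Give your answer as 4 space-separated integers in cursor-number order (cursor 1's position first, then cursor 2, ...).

After op 1 (move_left): buffer="tcreu" (len 5), cursors c1@0 c2@0 c3@2, authorship .....
After op 2 (delete): buffer="treu" (len 4), cursors c1@0 c2@0 c3@1, authorship ....
After op 3 (add_cursor(1)): buffer="treu" (len 4), cursors c1@0 c2@0 c3@1 c4@1, authorship ....

Answer: 0 0 1 1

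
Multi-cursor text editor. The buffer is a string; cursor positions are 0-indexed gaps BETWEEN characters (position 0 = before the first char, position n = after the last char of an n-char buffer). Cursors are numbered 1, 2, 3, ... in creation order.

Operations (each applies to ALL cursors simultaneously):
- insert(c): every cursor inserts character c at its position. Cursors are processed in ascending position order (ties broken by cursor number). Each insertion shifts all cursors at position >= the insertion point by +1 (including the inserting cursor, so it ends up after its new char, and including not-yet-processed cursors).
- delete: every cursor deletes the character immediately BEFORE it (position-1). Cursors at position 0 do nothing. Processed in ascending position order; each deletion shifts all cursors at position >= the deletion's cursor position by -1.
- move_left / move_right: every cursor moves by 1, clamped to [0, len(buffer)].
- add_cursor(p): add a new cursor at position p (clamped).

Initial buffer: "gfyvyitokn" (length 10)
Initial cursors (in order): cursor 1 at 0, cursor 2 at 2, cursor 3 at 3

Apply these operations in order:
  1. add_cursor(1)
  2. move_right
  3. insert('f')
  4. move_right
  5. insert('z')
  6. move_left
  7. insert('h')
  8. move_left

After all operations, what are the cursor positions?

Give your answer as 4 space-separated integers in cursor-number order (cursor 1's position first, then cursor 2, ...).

After op 1 (add_cursor(1)): buffer="gfyvyitokn" (len 10), cursors c1@0 c4@1 c2@2 c3@3, authorship ..........
After op 2 (move_right): buffer="gfyvyitokn" (len 10), cursors c1@1 c4@2 c2@3 c3@4, authorship ..........
After op 3 (insert('f')): buffer="gfffyfvfyitokn" (len 14), cursors c1@2 c4@4 c2@6 c3@8, authorship .1.4.2.3......
After op 4 (move_right): buffer="gfffyfvfyitokn" (len 14), cursors c1@3 c4@5 c2@7 c3@9, authorship .1.4.2.3......
After op 5 (insert('z')): buffer="gffzfyzfvzfyzitokn" (len 18), cursors c1@4 c4@7 c2@10 c3@13, authorship .1.14.42.23.3.....
After op 6 (move_left): buffer="gffzfyzfvzfyzitokn" (len 18), cursors c1@3 c4@6 c2@9 c3@12, authorship .1.14.42.23.3.....
After op 7 (insert('h')): buffer="gffhzfyhzfvhzfyhzitokn" (len 22), cursors c1@4 c4@8 c2@12 c3@16, authorship .1.114.442.223.33.....
After op 8 (move_left): buffer="gffhzfyhzfvhzfyhzitokn" (len 22), cursors c1@3 c4@7 c2@11 c3@15, authorship .1.114.442.223.33.....

Answer: 3 11 15 7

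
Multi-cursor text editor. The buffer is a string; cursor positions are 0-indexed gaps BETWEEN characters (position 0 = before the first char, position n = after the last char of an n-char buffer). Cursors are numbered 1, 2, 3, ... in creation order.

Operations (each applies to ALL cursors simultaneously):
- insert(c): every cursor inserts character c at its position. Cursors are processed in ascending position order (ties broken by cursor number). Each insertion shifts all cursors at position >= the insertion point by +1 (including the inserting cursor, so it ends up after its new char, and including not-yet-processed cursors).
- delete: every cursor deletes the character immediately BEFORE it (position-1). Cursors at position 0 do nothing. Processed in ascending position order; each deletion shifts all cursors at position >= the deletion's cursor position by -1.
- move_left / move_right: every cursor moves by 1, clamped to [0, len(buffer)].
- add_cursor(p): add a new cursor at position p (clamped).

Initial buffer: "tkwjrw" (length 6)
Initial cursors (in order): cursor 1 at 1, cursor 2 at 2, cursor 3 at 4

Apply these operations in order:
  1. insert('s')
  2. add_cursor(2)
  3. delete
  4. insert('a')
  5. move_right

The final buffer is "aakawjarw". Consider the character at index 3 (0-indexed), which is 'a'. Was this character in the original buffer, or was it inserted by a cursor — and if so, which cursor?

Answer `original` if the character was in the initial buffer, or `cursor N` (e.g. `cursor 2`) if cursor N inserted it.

After op 1 (insert('s')): buffer="tskswjsrw" (len 9), cursors c1@2 c2@4 c3@7, authorship .1.2..3..
After op 2 (add_cursor(2)): buffer="tskswjsrw" (len 9), cursors c1@2 c4@2 c2@4 c3@7, authorship .1.2..3..
After op 3 (delete): buffer="kwjrw" (len 5), cursors c1@0 c4@0 c2@1 c3@3, authorship .....
After op 4 (insert('a')): buffer="aakawjarw" (len 9), cursors c1@2 c4@2 c2@4 c3@7, authorship 14.2..3..
After op 5 (move_right): buffer="aakawjarw" (len 9), cursors c1@3 c4@3 c2@5 c3@8, authorship 14.2..3..
Authorship (.=original, N=cursor N): 1 4 . 2 . . 3 . .
Index 3: author = 2

Answer: cursor 2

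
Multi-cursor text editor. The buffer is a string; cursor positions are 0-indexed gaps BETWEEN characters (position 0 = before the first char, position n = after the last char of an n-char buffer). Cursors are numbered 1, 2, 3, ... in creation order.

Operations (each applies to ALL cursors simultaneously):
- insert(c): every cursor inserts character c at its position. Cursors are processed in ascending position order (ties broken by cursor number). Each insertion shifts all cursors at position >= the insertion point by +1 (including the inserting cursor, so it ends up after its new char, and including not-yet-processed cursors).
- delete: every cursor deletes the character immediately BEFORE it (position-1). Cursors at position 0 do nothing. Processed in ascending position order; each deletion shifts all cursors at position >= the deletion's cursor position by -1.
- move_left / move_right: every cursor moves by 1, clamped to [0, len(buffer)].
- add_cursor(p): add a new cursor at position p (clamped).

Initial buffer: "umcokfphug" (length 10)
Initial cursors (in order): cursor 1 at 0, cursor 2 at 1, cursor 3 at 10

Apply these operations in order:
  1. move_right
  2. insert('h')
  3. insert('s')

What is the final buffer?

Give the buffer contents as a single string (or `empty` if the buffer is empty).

Answer: uhsmhscokfphughs

Derivation:
After op 1 (move_right): buffer="umcokfphug" (len 10), cursors c1@1 c2@2 c3@10, authorship ..........
After op 2 (insert('h')): buffer="uhmhcokfphugh" (len 13), cursors c1@2 c2@4 c3@13, authorship .1.2........3
After op 3 (insert('s')): buffer="uhsmhscokfphughs" (len 16), cursors c1@3 c2@6 c3@16, authorship .11.22........33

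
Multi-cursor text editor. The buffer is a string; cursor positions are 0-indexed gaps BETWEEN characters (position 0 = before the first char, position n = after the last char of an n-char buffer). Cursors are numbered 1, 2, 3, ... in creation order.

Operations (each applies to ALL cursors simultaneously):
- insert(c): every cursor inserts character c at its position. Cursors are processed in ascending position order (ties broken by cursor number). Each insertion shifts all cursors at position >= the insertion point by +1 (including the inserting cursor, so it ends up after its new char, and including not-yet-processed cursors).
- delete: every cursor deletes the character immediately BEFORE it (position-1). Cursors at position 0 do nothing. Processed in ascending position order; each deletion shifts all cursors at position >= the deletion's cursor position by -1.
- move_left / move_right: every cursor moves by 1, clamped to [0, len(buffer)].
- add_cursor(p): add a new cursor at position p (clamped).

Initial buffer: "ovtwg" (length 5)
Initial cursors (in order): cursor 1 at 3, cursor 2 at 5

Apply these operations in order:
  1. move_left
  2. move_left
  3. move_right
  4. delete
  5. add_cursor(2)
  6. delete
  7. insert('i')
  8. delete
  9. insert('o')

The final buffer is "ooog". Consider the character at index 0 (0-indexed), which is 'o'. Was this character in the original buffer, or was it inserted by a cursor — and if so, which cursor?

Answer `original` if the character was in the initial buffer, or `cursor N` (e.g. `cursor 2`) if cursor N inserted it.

Answer: cursor 1

Derivation:
After op 1 (move_left): buffer="ovtwg" (len 5), cursors c1@2 c2@4, authorship .....
After op 2 (move_left): buffer="ovtwg" (len 5), cursors c1@1 c2@3, authorship .....
After op 3 (move_right): buffer="ovtwg" (len 5), cursors c1@2 c2@4, authorship .....
After op 4 (delete): buffer="otg" (len 3), cursors c1@1 c2@2, authorship ...
After op 5 (add_cursor(2)): buffer="otg" (len 3), cursors c1@1 c2@2 c3@2, authorship ...
After op 6 (delete): buffer="g" (len 1), cursors c1@0 c2@0 c3@0, authorship .
After op 7 (insert('i')): buffer="iiig" (len 4), cursors c1@3 c2@3 c3@3, authorship 123.
After op 8 (delete): buffer="g" (len 1), cursors c1@0 c2@0 c3@0, authorship .
After op 9 (insert('o')): buffer="ooog" (len 4), cursors c1@3 c2@3 c3@3, authorship 123.
Authorship (.=original, N=cursor N): 1 2 3 .
Index 0: author = 1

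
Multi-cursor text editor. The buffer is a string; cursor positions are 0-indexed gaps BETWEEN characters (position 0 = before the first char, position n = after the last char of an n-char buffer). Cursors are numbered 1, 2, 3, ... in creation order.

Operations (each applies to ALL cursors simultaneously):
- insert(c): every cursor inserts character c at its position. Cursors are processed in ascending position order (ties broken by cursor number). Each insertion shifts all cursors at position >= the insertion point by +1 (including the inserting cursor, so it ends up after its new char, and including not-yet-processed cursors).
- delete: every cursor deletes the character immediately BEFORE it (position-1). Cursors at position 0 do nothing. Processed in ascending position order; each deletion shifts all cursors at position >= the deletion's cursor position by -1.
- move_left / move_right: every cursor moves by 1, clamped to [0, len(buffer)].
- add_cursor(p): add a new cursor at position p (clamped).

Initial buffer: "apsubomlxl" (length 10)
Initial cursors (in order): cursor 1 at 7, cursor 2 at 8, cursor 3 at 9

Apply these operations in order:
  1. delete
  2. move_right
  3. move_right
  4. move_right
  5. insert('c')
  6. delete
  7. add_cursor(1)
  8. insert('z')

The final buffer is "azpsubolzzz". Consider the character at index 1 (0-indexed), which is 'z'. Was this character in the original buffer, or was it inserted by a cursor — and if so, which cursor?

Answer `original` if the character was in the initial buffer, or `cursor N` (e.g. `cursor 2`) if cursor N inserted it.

Answer: cursor 4

Derivation:
After op 1 (delete): buffer="apsubol" (len 7), cursors c1@6 c2@6 c3@6, authorship .......
After op 2 (move_right): buffer="apsubol" (len 7), cursors c1@7 c2@7 c3@7, authorship .......
After op 3 (move_right): buffer="apsubol" (len 7), cursors c1@7 c2@7 c3@7, authorship .......
After op 4 (move_right): buffer="apsubol" (len 7), cursors c1@7 c2@7 c3@7, authorship .......
After op 5 (insert('c')): buffer="apsubolccc" (len 10), cursors c1@10 c2@10 c3@10, authorship .......123
After op 6 (delete): buffer="apsubol" (len 7), cursors c1@7 c2@7 c3@7, authorship .......
After op 7 (add_cursor(1)): buffer="apsubol" (len 7), cursors c4@1 c1@7 c2@7 c3@7, authorship .......
After op 8 (insert('z')): buffer="azpsubolzzz" (len 11), cursors c4@2 c1@11 c2@11 c3@11, authorship .4......123
Authorship (.=original, N=cursor N): . 4 . . . . . . 1 2 3
Index 1: author = 4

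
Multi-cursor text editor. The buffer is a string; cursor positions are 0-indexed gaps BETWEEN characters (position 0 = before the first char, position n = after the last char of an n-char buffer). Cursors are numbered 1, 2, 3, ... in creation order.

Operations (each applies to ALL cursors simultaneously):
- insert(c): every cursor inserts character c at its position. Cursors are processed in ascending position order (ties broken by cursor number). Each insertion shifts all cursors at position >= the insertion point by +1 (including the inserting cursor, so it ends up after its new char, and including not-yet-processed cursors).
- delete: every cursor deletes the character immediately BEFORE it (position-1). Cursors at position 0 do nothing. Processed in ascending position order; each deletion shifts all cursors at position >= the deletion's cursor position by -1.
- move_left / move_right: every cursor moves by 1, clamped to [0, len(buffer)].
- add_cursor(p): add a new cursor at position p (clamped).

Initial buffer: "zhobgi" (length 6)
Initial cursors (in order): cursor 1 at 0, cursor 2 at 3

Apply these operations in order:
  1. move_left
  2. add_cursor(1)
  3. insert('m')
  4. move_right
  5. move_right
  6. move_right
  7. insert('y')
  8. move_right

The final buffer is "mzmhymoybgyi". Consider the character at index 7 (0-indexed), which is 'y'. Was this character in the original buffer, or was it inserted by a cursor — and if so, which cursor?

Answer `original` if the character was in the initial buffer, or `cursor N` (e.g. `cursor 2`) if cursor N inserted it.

After op 1 (move_left): buffer="zhobgi" (len 6), cursors c1@0 c2@2, authorship ......
After op 2 (add_cursor(1)): buffer="zhobgi" (len 6), cursors c1@0 c3@1 c2@2, authorship ......
After op 3 (insert('m')): buffer="mzmhmobgi" (len 9), cursors c1@1 c3@3 c2@5, authorship 1.3.2....
After op 4 (move_right): buffer="mzmhmobgi" (len 9), cursors c1@2 c3@4 c2@6, authorship 1.3.2....
After op 5 (move_right): buffer="mzmhmobgi" (len 9), cursors c1@3 c3@5 c2@7, authorship 1.3.2....
After op 6 (move_right): buffer="mzmhmobgi" (len 9), cursors c1@4 c3@6 c2@8, authorship 1.3.2....
After op 7 (insert('y')): buffer="mzmhymoybgyi" (len 12), cursors c1@5 c3@8 c2@11, authorship 1.3.12.3..2.
After op 8 (move_right): buffer="mzmhymoybgyi" (len 12), cursors c1@6 c3@9 c2@12, authorship 1.3.12.3..2.
Authorship (.=original, N=cursor N): 1 . 3 . 1 2 . 3 . . 2 .
Index 7: author = 3

Answer: cursor 3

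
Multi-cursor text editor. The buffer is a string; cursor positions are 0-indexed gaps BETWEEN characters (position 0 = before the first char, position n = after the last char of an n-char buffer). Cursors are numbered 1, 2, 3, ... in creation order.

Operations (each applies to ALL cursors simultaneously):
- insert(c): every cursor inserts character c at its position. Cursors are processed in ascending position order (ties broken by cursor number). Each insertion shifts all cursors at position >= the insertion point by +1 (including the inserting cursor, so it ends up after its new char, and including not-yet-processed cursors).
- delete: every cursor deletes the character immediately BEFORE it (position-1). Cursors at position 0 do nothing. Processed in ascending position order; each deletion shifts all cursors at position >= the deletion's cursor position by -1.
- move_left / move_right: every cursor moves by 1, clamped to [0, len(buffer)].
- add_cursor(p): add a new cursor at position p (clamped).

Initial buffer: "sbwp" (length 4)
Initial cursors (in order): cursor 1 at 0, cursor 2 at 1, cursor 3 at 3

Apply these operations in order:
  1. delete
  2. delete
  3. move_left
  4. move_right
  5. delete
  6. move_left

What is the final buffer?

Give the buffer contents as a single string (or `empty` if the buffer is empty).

Answer: empty

Derivation:
After op 1 (delete): buffer="bp" (len 2), cursors c1@0 c2@0 c3@1, authorship ..
After op 2 (delete): buffer="p" (len 1), cursors c1@0 c2@0 c3@0, authorship .
After op 3 (move_left): buffer="p" (len 1), cursors c1@0 c2@0 c3@0, authorship .
After op 4 (move_right): buffer="p" (len 1), cursors c1@1 c2@1 c3@1, authorship .
After op 5 (delete): buffer="" (len 0), cursors c1@0 c2@0 c3@0, authorship 
After op 6 (move_left): buffer="" (len 0), cursors c1@0 c2@0 c3@0, authorship 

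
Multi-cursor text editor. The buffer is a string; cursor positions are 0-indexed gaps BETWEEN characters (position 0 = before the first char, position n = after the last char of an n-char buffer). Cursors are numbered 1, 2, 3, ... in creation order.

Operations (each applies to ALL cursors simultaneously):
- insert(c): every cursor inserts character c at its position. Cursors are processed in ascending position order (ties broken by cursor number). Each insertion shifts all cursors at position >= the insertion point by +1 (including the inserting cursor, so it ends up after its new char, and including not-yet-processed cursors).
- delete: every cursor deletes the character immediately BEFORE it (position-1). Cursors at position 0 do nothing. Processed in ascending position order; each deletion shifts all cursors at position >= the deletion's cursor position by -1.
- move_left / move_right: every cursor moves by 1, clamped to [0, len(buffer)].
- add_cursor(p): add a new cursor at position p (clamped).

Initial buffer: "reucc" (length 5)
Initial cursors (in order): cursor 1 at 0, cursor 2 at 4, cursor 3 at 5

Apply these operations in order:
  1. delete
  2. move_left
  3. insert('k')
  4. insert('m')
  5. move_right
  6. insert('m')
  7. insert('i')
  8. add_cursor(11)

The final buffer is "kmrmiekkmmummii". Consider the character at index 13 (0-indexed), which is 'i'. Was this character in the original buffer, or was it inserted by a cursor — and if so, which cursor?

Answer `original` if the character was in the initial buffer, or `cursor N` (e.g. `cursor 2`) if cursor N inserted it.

Answer: cursor 2

Derivation:
After op 1 (delete): buffer="reu" (len 3), cursors c1@0 c2@3 c3@3, authorship ...
After op 2 (move_left): buffer="reu" (len 3), cursors c1@0 c2@2 c3@2, authorship ...
After op 3 (insert('k')): buffer="krekku" (len 6), cursors c1@1 c2@5 c3@5, authorship 1..23.
After op 4 (insert('m')): buffer="kmrekkmmu" (len 9), cursors c1@2 c2@8 c3@8, authorship 11..2323.
After op 5 (move_right): buffer="kmrekkmmu" (len 9), cursors c1@3 c2@9 c3@9, authorship 11..2323.
After op 6 (insert('m')): buffer="kmrmekkmmumm" (len 12), cursors c1@4 c2@12 c3@12, authorship 11.1.2323.23
After op 7 (insert('i')): buffer="kmrmiekkmmummii" (len 15), cursors c1@5 c2@15 c3@15, authorship 11.11.2323.2323
After op 8 (add_cursor(11)): buffer="kmrmiekkmmummii" (len 15), cursors c1@5 c4@11 c2@15 c3@15, authorship 11.11.2323.2323
Authorship (.=original, N=cursor N): 1 1 . 1 1 . 2 3 2 3 . 2 3 2 3
Index 13: author = 2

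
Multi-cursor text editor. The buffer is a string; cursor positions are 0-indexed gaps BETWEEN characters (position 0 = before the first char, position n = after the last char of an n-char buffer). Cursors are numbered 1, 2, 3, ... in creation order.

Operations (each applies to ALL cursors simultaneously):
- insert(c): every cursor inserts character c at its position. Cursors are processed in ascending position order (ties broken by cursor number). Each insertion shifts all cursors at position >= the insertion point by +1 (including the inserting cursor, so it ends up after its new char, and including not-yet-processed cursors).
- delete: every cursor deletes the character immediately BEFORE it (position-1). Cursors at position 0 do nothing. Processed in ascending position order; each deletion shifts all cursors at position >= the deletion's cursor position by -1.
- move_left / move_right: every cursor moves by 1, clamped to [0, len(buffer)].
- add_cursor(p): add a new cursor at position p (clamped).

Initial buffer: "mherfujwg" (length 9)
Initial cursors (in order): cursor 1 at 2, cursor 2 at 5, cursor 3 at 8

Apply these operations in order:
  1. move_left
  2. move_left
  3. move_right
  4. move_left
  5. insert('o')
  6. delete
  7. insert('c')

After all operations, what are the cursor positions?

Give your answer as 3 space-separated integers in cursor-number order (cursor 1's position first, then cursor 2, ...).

Answer: 1 5 9

Derivation:
After op 1 (move_left): buffer="mherfujwg" (len 9), cursors c1@1 c2@4 c3@7, authorship .........
After op 2 (move_left): buffer="mherfujwg" (len 9), cursors c1@0 c2@3 c3@6, authorship .........
After op 3 (move_right): buffer="mherfujwg" (len 9), cursors c1@1 c2@4 c3@7, authorship .........
After op 4 (move_left): buffer="mherfujwg" (len 9), cursors c1@0 c2@3 c3@6, authorship .........
After op 5 (insert('o')): buffer="omheorfuojwg" (len 12), cursors c1@1 c2@5 c3@9, authorship 1...2...3...
After op 6 (delete): buffer="mherfujwg" (len 9), cursors c1@0 c2@3 c3@6, authorship .........
After op 7 (insert('c')): buffer="cmhecrfucjwg" (len 12), cursors c1@1 c2@5 c3@9, authorship 1...2...3...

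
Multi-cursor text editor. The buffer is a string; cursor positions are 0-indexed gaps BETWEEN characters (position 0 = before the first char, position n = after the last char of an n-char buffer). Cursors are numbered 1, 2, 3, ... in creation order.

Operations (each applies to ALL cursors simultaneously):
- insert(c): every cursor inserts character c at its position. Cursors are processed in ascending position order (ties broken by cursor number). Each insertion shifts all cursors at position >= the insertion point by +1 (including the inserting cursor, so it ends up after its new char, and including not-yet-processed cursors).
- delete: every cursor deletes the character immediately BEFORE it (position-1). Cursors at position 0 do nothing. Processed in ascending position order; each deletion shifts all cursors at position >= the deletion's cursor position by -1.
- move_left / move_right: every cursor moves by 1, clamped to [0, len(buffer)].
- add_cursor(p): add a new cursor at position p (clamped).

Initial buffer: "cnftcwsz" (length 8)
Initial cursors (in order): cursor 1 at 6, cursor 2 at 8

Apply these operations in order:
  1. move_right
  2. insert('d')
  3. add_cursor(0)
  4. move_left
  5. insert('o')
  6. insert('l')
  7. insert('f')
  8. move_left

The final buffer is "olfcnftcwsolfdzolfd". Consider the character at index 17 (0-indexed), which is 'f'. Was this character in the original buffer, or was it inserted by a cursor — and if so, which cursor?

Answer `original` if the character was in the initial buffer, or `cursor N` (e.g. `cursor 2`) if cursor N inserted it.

Answer: cursor 2

Derivation:
After op 1 (move_right): buffer="cnftcwsz" (len 8), cursors c1@7 c2@8, authorship ........
After op 2 (insert('d')): buffer="cnftcwsdzd" (len 10), cursors c1@8 c2@10, authorship .......1.2
After op 3 (add_cursor(0)): buffer="cnftcwsdzd" (len 10), cursors c3@0 c1@8 c2@10, authorship .......1.2
After op 4 (move_left): buffer="cnftcwsdzd" (len 10), cursors c3@0 c1@7 c2@9, authorship .......1.2
After op 5 (insert('o')): buffer="ocnftcwsodzod" (len 13), cursors c3@1 c1@9 c2@12, authorship 3.......11.22
After op 6 (insert('l')): buffer="olcnftcwsoldzold" (len 16), cursors c3@2 c1@11 c2@15, authorship 33.......111.222
After op 7 (insert('f')): buffer="olfcnftcwsolfdzolfd" (len 19), cursors c3@3 c1@13 c2@18, authorship 333.......1111.2222
After op 8 (move_left): buffer="olfcnftcwsolfdzolfd" (len 19), cursors c3@2 c1@12 c2@17, authorship 333.......1111.2222
Authorship (.=original, N=cursor N): 3 3 3 . . . . . . . 1 1 1 1 . 2 2 2 2
Index 17: author = 2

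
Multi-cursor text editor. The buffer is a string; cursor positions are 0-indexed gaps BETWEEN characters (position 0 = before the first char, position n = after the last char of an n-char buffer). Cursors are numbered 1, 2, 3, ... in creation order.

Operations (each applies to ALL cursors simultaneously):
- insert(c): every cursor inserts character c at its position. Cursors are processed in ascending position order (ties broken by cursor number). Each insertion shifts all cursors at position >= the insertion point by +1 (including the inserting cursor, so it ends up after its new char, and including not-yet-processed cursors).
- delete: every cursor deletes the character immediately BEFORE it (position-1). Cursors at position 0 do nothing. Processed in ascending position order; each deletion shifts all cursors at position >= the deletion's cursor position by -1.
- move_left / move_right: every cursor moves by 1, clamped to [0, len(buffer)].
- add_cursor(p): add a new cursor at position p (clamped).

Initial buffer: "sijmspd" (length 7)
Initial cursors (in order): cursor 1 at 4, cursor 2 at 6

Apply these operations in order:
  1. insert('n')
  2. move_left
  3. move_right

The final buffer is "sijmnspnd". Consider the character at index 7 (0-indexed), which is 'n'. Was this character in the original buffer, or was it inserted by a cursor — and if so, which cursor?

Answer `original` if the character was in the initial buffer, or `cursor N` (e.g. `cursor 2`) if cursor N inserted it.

After op 1 (insert('n')): buffer="sijmnspnd" (len 9), cursors c1@5 c2@8, authorship ....1..2.
After op 2 (move_left): buffer="sijmnspnd" (len 9), cursors c1@4 c2@7, authorship ....1..2.
After op 3 (move_right): buffer="sijmnspnd" (len 9), cursors c1@5 c2@8, authorship ....1..2.
Authorship (.=original, N=cursor N): . . . . 1 . . 2 .
Index 7: author = 2

Answer: cursor 2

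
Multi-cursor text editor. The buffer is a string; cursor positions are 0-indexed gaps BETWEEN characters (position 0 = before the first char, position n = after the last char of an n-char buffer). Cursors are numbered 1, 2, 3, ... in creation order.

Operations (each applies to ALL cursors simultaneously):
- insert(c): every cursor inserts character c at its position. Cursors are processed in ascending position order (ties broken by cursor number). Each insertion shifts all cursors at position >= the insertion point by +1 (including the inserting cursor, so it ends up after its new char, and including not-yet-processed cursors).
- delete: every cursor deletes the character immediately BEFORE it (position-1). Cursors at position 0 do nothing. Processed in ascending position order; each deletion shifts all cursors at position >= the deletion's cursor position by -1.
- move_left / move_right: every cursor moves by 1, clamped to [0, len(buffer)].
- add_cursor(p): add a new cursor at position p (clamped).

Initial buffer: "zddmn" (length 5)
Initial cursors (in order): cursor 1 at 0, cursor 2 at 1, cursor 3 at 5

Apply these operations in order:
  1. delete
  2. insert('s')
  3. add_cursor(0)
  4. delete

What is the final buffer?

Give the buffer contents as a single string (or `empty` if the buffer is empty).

After op 1 (delete): buffer="ddm" (len 3), cursors c1@0 c2@0 c3@3, authorship ...
After op 2 (insert('s')): buffer="ssddms" (len 6), cursors c1@2 c2@2 c3@6, authorship 12...3
After op 3 (add_cursor(0)): buffer="ssddms" (len 6), cursors c4@0 c1@2 c2@2 c3@6, authorship 12...3
After op 4 (delete): buffer="ddm" (len 3), cursors c1@0 c2@0 c4@0 c3@3, authorship ...

Answer: ddm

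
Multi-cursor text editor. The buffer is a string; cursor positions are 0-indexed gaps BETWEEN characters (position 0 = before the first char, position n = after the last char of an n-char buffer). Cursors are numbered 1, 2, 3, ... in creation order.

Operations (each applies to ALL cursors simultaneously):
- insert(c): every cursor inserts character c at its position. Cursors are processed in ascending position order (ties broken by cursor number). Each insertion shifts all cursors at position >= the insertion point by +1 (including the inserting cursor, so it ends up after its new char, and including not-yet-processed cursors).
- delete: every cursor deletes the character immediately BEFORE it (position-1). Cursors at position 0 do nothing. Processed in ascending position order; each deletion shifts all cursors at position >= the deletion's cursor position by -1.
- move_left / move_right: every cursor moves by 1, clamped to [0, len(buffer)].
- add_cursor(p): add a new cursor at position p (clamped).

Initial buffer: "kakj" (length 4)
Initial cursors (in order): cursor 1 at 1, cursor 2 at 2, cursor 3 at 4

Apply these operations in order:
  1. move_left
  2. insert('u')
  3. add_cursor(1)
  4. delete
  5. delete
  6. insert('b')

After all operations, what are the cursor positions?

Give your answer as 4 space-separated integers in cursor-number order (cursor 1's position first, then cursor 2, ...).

Answer: 3 3 5 3

Derivation:
After op 1 (move_left): buffer="kakj" (len 4), cursors c1@0 c2@1 c3@3, authorship ....
After op 2 (insert('u')): buffer="ukuakuj" (len 7), cursors c1@1 c2@3 c3@6, authorship 1.2..3.
After op 3 (add_cursor(1)): buffer="ukuakuj" (len 7), cursors c1@1 c4@1 c2@3 c3@6, authorship 1.2..3.
After op 4 (delete): buffer="kakj" (len 4), cursors c1@0 c4@0 c2@1 c3@3, authorship ....
After op 5 (delete): buffer="aj" (len 2), cursors c1@0 c2@0 c4@0 c3@1, authorship ..
After op 6 (insert('b')): buffer="bbbabj" (len 6), cursors c1@3 c2@3 c4@3 c3@5, authorship 124.3.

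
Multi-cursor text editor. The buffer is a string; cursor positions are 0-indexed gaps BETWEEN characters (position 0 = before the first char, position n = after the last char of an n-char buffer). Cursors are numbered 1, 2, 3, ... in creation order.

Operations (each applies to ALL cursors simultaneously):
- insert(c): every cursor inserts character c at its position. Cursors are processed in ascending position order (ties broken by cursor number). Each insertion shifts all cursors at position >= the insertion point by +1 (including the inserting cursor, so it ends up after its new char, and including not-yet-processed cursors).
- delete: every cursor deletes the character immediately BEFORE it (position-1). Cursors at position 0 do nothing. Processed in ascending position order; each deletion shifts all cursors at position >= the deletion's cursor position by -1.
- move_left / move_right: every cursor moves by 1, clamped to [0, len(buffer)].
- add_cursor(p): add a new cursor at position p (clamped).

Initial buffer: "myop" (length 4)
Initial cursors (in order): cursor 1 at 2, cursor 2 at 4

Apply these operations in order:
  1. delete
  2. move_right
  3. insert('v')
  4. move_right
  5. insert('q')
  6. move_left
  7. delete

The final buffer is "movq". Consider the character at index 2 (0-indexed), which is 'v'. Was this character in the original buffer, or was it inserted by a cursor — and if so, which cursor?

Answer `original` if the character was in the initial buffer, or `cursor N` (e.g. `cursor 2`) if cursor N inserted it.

Answer: cursor 1

Derivation:
After op 1 (delete): buffer="mo" (len 2), cursors c1@1 c2@2, authorship ..
After op 2 (move_right): buffer="mo" (len 2), cursors c1@2 c2@2, authorship ..
After op 3 (insert('v')): buffer="movv" (len 4), cursors c1@4 c2@4, authorship ..12
After op 4 (move_right): buffer="movv" (len 4), cursors c1@4 c2@4, authorship ..12
After op 5 (insert('q')): buffer="movvqq" (len 6), cursors c1@6 c2@6, authorship ..1212
After op 6 (move_left): buffer="movvqq" (len 6), cursors c1@5 c2@5, authorship ..1212
After op 7 (delete): buffer="movq" (len 4), cursors c1@3 c2@3, authorship ..12
Authorship (.=original, N=cursor N): . . 1 2
Index 2: author = 1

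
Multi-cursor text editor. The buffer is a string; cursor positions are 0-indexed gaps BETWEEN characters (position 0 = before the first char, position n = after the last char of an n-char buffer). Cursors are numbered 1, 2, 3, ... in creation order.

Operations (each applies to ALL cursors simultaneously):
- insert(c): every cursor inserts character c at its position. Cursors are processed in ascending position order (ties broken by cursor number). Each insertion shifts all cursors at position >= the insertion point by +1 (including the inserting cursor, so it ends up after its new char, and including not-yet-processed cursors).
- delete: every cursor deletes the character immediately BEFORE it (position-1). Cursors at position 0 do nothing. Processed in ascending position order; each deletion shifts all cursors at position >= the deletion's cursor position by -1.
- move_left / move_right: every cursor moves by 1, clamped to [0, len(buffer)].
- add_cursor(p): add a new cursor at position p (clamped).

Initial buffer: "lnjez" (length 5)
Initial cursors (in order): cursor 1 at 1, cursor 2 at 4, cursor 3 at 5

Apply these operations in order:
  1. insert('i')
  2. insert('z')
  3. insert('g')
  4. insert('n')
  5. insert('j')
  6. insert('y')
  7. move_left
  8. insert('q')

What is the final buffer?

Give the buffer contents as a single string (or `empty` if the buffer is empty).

Answer: lizgnjqynjeizgnjqyzizgnjqy

Derivation:
After op 1 (insert('i')): buffer="linjeizi" (len 8), cursors c1@2 c2@6 c3@8, authorship .1...2.3
After op 2 (insert('z')): buffer="liznjeizziz" (len 11), cursors c1@3 c2@8 c3@11, authorship .11...22.33
After op 3 (insert('g')): buffer="lizgnjeizgzizg" (len 14), cursors c1@4 c2@10 c3@14, authorship .111...222.333
After op 4 (insert('n')): buffer="lizgnnjeizgnzizgn" (len 17), cursors c1@5 c2@12 c3@17, authorship .1111...2222.3333
After op 5 (insert('j')): buffer="lizgnjnjeizgnjzizgnj" (len 20), cursors c1@6 c2@14 c3@20, authorship .11111...22222.33333
After op 6 (insert('y')): buffer="lizgnjynjeizgnjyzizgnjy" (len 23), cursors c1@7 c2@16 c3@23, authorship .111111...222222.333333
After op 7 (move_left): buffer="lizgnjynjeizgnjyzizgnjy" (len 23), cursors c1@6 c2@15 c3@22, authorship .111111...222222.333333
After op 8 (insert('q')): buffer="lizgnjqynjeizgnjqyzizgnjqy" (len 26), cursors c1@7 c2@17 c3@25, authorship .1111111...2222222.3333333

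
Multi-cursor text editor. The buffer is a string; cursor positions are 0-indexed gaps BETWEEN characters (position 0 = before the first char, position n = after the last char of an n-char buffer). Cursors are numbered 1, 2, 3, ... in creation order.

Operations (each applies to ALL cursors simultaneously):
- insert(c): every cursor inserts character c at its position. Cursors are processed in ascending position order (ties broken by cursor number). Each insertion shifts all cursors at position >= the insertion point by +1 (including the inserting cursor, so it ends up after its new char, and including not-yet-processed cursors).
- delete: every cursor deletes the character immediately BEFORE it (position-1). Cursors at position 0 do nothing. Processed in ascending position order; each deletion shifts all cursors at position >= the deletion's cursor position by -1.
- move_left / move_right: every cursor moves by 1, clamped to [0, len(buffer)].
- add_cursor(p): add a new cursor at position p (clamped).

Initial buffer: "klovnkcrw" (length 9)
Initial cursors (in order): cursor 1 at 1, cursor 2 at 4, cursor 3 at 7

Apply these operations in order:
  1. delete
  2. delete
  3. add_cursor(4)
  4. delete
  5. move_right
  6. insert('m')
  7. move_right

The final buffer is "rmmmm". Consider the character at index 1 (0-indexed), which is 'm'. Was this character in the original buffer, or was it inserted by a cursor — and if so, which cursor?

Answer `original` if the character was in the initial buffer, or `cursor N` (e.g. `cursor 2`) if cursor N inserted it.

Answer: cursor 1

Derivation:
After op 1 (delete): buffer="lonkrw" (len 6), cursors c1@0 c2@2 c3@4, authorship ......
After op 2 (delete): buffer="lnrw" (len 4), cursors c1@0 c2@1 c3@2, authorship ....
After op 3 (add_cursor(4)): buffer="lnrw" (len 4), cursors c1@0 c2@1 c3@2 c4@4, authorship ....
After op 4 (delete): buffer="r" (len 1), cursors c1@0 c2@0 c3@0 c4@1, authorship .
After op 5 (move_right): buffer="r" (len 1), cursors c1@1 c2@1 c3@1 c4@1, authorship .
After op 6 (insert('m')): buffer="rmmmm" (len 5), cursors c1@5 c2@5 c3@5 c4@5, authorship .1234
After op 7 (move_right): buffer="rmmmm" (len 5), cursors c1@5 c2@5 c3@5 c4@5, authorship .1234
Authorship (.=original, N=cursor N): . 1 2 3 4
Index 1: author = 1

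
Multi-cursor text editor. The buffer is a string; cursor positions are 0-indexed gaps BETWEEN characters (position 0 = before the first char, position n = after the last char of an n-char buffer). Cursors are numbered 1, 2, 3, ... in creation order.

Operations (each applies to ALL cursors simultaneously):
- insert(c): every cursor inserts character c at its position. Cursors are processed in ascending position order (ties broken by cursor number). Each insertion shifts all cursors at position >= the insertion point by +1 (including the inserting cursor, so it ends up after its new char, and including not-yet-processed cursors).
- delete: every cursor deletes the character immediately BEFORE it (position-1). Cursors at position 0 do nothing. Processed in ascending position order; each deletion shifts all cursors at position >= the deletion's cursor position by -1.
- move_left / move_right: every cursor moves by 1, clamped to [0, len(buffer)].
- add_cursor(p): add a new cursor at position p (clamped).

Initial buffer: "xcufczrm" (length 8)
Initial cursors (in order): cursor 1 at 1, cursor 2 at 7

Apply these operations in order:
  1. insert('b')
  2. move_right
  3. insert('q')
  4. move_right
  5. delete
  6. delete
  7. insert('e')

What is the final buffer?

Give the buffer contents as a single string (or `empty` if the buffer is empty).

Answer: xbcefczrbe

Derivation:
After op 1 (insert('b')): buffer="xbcufczrbm" (len 10), cursors c1@2 c2@9, authorship .1......2.
After op 2 (move_right): buffer="xbcufczrbm" (len 10), cursors c1@3 c2@10, authorship .1......2.
After op 3 (insert('q')): buffer="xbcqufczrbmq" (len 12), cursors c1@4 c2@12, authorship .1.1.....2.2
After op 4 (move_right): buffer="xbcqufczrbmq" (len 12), cursors c1@5 c2@12, authorship .1.1.....2.2
After op 5 (delete): buffer="xbcqfczrbm" (len 10), cursors c1@4 c2@10, authorship .1.1....2.
After op 6 (delete): buffer="xbcfczrb" (len 8), cursors c1@3 c2@8, authorship .1.....2
After op 7 (insert('e')): buffer="xbcefczrbe" (len 10), cursors c1@4 c2@10, authorship .1.1....22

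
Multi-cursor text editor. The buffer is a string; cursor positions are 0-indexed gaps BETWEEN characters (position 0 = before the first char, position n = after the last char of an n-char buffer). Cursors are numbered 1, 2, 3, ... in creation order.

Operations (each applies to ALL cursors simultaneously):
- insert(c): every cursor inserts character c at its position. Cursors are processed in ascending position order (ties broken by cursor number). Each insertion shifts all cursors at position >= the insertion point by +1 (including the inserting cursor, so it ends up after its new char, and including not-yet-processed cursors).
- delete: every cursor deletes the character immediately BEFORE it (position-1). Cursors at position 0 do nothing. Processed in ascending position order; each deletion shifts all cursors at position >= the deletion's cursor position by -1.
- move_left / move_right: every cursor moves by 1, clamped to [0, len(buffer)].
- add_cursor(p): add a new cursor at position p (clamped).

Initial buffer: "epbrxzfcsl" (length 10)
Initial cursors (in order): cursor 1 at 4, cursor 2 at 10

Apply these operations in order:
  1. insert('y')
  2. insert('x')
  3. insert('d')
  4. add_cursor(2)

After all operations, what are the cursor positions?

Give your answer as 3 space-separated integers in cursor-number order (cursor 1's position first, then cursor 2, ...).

After op 1 (insert('y')): buffer="epbryxzfcsly" (len 12), cursors c1@5 c2@12, authorship ....1......2
After op 2 (insert('x')): buffer="epbryxxzfcslyx" (len 14), cursors c1@6 c2@14, authorship ....11......22
After op 3 (insert('d')): buffer="epbryxdxzfcslyxd" (len 16), cursors c1@7 c2@16, authorship ....111......222
After op 4 (add_cursor(2)): buffer="epbryxdxzfcslyxd" (len 16), cursors c3@2 c1@7 c2@16, authorship ....111......222

Answer: 7 16 2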